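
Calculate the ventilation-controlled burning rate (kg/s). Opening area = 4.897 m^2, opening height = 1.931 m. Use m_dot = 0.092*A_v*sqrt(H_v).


sqrt(H_v) = 1.3896
m_dot = 0.092 * 4.897 * 1.3896 = 0.62605 kg/s

0.62605 kg/s


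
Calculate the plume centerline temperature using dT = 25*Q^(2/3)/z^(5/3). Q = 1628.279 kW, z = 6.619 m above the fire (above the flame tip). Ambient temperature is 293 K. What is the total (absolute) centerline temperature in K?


Q^(2/3) = 138.41
z^(5/3) = 23.334
dT = 25 * 138.41 / 23.334 = 148.29 K
T = 293 + 148.29 = 441.29 K

441.29 K


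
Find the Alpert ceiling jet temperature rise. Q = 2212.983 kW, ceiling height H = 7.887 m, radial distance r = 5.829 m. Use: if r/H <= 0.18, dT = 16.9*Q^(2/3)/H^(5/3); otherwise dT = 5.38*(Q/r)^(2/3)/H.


r/H = 5.829 / 7.887 = 0.73906
r/H > 0.18, so dT = 5.38*(Q/r)^(2/3)/H
Q/r = 379.65
(Q/r)^(2/3) = 52.431
dT = 5.38 * 52.431 / 7.887 = 35.765 K

35.765 K


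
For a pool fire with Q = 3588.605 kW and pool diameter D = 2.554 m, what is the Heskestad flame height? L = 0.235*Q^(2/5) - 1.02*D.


Q^(2/5) = 26.422
0.235 * Q^(2/5) = 6.2092
1.02 * D = 2.6051
L = 3.6042 m

3.6042 m


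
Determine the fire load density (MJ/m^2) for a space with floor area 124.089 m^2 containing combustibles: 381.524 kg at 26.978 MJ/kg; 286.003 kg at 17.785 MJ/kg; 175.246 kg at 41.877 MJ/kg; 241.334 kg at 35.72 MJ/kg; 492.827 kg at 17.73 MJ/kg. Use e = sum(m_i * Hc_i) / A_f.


Total energy = 381.524*26.978 + 286.003*17.785 + 175.246*41.877 + 241.334*35.72 + 492.827*17.73
= 10292.75 + 5086.563 + 7338.777 + 8620.450 + 8737.823
= 40076.37 MJ
e = 40076.37 / 124.089 = 322.96 MJ/m^2

322.96 MJ/m^2


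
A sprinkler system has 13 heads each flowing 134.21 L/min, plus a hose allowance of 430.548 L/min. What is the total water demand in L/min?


Sprinkler demand = 13 * 134.21 = 1744.73 L/min
Total = 1744.73 + 430.548 = 2175.278 L/min

2175.278 L/min


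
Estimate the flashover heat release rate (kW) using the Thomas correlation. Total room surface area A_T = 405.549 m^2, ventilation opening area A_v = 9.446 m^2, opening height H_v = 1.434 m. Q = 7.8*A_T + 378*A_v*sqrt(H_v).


7.8*A_T = 3163.3
sqrt(H_v) = 1.1975
378*A_v*sqrt(H_v) = 4275.8
Q = 3163.3 + 4275.8 = 7439.1 kW

7439.1 kW


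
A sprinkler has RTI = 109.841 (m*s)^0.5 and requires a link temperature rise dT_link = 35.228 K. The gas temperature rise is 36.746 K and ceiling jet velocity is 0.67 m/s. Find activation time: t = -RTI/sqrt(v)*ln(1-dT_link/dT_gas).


dT_link/dT_gas = 0.95869
ln(1 - 0.95869) = -3.1866
t = -109.841 / sqrt(0.67) * -3.1866 = 427.62 s

427.62 s


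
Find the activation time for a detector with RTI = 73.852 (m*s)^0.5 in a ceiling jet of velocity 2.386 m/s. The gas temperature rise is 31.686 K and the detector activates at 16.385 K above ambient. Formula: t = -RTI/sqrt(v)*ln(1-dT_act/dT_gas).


dT_act/dT_gas = 0.51711
ln(1 - 0.51711) = -0.72796
t = -73.852 / sqrt(2.386) * -0.72796 = 34.804 s

34.804 s


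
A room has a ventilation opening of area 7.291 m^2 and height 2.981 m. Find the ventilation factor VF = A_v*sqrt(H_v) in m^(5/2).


sqrt(H_v) = 1.7266
VF = 7.291 * 1.7266 = 12.588 m^(5/2)

12.588 m^(5/2)


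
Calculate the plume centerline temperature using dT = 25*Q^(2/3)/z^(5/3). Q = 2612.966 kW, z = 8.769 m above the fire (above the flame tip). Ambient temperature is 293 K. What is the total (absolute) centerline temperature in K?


Q^(2/3) = 189.71
z^(5/3) = 37.289
dT = 25 * 189.71 / 37.289 = 127.19 K
T = 293 + 127.19 = 420.19 K

420.19 K


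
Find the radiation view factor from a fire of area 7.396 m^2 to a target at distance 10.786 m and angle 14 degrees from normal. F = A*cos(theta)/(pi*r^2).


cos(14 deg) = 0.97030
pi*r^2 = 365.49
F = 7.396 * 0.97030 / 365.49 = 0.019635

0.019635


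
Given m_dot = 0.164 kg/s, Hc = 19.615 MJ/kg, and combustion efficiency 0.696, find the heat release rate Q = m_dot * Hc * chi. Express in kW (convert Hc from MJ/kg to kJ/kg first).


Hc = 19.615 MJ/kg = 19.615 * 1000 kJ/kg = 19615 kJ/kg
Q = 0.164 kg/s * 19615 kJ/kg * 0.696 = 2238.9 kW

2238.9 kW


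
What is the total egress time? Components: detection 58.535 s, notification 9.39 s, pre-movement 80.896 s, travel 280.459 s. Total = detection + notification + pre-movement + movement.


Total = 58.535 + 9.39 + 80.896 + 280.459 = 429.28 s

429.28 s


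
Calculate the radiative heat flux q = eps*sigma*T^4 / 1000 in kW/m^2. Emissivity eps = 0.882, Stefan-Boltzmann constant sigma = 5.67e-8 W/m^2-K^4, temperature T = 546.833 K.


T^4 = 8.9417e+10
q = 0.882 * 5.67e-8 * 8.9417e+10 / 1000 = 4.4717 kW/m^2

4.4717 kW/m^2


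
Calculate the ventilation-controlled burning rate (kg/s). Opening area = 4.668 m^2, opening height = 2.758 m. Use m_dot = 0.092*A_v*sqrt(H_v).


sqrt(H_v) = 1.6607
m_dot = 0.092 * 4.668 * 1.6607 = 0.71321 kg/s

0.71321 kg/s


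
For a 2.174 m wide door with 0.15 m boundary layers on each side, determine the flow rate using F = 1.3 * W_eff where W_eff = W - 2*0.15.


W_eff = 2.174 - 0.30 = 1.874 m
F = 1.3 * 1.874 = 2.4362 persons/s

2.4362 persons/s


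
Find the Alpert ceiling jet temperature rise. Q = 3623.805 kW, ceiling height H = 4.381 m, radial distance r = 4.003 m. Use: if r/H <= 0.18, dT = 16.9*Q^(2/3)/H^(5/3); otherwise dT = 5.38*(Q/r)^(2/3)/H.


r/H = 4.003 / 4.381 = 0.91372
r/H > 0.18, so dT = 5.38*(Q/r)^(2/3)/H
Q/r = 905.27
(Q/r)^(2/3) = 93.581
dT = 5.38 * 93.581 / 4.381 = 114.92 K

114.92 K


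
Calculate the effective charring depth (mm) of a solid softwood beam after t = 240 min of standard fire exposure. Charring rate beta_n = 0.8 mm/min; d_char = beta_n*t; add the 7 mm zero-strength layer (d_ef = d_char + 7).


d_char = 0.8 * 240 = 192 mm
d_ef = 192 + 1.0*7 = 199 mm

199 mm


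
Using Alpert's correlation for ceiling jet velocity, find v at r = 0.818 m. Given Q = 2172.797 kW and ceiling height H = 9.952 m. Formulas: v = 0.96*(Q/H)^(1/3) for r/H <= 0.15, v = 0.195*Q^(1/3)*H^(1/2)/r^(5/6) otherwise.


r/H = 0.818 / 9.952 = 0.082195
r/H <= 0.15, so v = 0.96*(Q/H)^(1/3)
Q/H = 218.33
(Q/H)^(1/3) = 6.0215
v = 0.96 * 6.0215 = 5.7806 m/s

5.7806 m/s


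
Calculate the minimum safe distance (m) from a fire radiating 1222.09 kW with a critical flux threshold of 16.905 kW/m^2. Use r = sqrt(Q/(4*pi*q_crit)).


4*pi*q_crit = 212.43
Q/(4*pi*q_crit) = 5.7528
r = sqrt(5.7528) = 2.3985 m

2.3985 m


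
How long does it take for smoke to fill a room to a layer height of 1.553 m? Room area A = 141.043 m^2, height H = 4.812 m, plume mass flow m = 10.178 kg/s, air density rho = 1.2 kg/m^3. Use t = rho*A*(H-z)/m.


H - z = 3.259 m
t = 1.2 * 141.043 * 3.259 / 10.178 = 54.194 s

54.194 s


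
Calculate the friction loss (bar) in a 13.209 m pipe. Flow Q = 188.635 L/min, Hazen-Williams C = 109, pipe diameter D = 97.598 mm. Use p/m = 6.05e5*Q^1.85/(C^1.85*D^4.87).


Q^1.85 = 16214
C^1.85 = 5878.1
D^4.87 = 4.8818e+09
p/m = 0.00034185 bar/m
p_total = 0.00034185 * 13.209 = 0.0045155 bar

0.0045155 bar


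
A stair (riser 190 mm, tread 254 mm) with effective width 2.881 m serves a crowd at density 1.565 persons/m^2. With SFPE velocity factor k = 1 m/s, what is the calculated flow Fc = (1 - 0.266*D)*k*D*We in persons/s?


1 - 0.266*D = 1 - 0.266*1.565 = 0.58371
Fs = 0.58371 * 1 * 1.565 = 0.91351 persons/(s*m)
Fc = 0.91351 * 2.881 = 2.6318 persons/s

2.6318 persons/s


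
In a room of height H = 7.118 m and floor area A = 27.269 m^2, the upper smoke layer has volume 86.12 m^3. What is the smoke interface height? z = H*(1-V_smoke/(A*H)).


V/(A*H) = 0.44369
1 - 0.44369 = 0.55631
z = 7.118 * 0.55631 = 3.9598 m

3.9598 m


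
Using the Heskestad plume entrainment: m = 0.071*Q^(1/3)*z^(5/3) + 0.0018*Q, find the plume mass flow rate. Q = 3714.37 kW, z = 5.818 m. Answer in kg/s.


Q^(1/3) = 15.487
z^(5/3) = 18.820
First term = 0.071 * 15.487 * 18.820 = 20.694
Second term = 0.0018 * 3714.37 = 6.6859
m = 27.380 kg/s

27.380 kg/s


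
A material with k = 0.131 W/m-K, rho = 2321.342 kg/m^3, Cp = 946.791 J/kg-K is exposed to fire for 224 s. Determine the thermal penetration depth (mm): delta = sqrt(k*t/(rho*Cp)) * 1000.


alpha = 0.131 / (2321.342 * 946.791) = 5.9604e-08 m^2/s
alpha * t = 1.3351e-05
delta = sqrt(1.3351e-05) * 1000 = 3.6540 mm

3.6540 mm


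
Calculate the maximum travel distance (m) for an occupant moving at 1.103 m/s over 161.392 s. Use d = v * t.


d = 1.103 * 161.392 = 178.02 m

178.02 m


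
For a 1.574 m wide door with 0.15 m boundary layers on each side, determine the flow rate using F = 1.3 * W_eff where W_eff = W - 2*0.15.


W_eff = 1.574 - 0.30 = 1.274 m
F = 1.3 * 1.274 = 1.6562 persons/s

1.6562 persons/s


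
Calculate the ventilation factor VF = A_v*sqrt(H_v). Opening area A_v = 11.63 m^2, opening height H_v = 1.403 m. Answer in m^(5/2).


sqrt(H_v) = 1.1845
VF = 11.63 * 1.1845 = 13.776 m^(5/2)

13.776 m^(5/2)


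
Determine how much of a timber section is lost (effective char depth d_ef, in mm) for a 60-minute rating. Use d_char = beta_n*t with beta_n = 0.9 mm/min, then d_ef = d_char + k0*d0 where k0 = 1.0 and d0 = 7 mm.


d_char = 0.9 * 60 = 54 mm
d_ef = 54 + 1.0*7 = 61 mm

61 mm


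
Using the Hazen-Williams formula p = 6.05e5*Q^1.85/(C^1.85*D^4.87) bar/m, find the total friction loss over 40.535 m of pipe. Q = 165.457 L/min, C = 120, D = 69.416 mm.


Q^1.85 = 12722
C^1.85 = 7022.4
D^4.87 = 9.2877e+08
p/m = 0.0011801 bar/m
p_total = 0.0011801 * 40.535 = 0.047837 bar

0.047837 bar


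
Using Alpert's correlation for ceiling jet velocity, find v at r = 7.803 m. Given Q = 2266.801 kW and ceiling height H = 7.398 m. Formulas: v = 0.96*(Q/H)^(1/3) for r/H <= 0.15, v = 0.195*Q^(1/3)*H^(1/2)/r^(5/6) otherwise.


r/H = 7.803 / 7.398 = 1.0547
r/H > 0.15, so v = 0.195*Q^(1/3)*H^(1/2)/r^(5/6)
Q^(1/3) = 13.136
H^(1/2) = 2.7199
r^(5/6) = 5.5405
v = 0.195 * 13.136 * 2.7199 / 5.5405 = 1.2575 m/s

1.2575 m/s


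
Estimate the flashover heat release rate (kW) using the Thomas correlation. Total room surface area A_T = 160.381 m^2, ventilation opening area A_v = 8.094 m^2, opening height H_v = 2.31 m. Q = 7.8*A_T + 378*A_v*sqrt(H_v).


7.8*A_T = 1251.0
sqrt(H_v) = 1.5199
378*A_v*sqrt(H_v) = 4650.1
Q = 1251.0 + 4650.1 = 5901.1 kW

5901.1 kW


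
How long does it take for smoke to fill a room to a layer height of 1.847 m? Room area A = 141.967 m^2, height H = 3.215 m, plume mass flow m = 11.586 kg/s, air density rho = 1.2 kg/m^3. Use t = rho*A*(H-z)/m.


H - z = 1.368 m
t = 1.2 * 141.967 * 1.368 / 11.586 = 20.115 s

20.115 s


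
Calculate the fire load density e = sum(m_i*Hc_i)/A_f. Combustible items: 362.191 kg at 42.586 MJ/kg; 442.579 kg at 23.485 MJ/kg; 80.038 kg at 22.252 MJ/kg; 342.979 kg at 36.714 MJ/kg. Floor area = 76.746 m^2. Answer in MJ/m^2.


Total energy = 362.191*42.586 + 442.579*23.485 + 80.038*22.252 + 342.979*36.714
= 15424.27 + 10393.97 + 1781.006 + 12592.13
= 40191.37 MJ
e = 40191.37 / 76.746 = 523.69 MJ/m^2

523.69 MJ/m^2


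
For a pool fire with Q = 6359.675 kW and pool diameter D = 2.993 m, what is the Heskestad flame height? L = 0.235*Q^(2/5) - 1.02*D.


Q^(2/5) = 33.218
0.235 * Q^(2/5) = 7.8062
1.02 * D = 3.0529
L = 4.7534 m

4.7534 m


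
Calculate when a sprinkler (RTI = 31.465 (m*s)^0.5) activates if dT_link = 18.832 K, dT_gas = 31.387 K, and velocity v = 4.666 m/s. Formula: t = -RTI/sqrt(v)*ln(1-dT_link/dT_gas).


dT_link/dT_gas = 0.59999
ln(1 - 0.59999) = -0.91627
t = -31.465 / sqrt(4.666) * -0.91627 = 13.347 s

13.347 s


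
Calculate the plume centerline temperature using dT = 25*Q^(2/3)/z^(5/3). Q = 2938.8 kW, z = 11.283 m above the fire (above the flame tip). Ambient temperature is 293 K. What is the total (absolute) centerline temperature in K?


Q^(2/3) = 205.17
z^(5/3) = 56.760
dT = 25 * 205.17 / 56.760 = 90.368 K
T = 293 + 90.368 = 383.37 K

383.37 K


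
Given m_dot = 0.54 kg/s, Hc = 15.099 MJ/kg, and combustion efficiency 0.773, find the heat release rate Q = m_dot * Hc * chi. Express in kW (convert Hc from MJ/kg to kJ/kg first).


Hc = 15.099 MJ/kg = 15.099 * 1000 kJ/kg = 15099 kJ/kg
Q = 0.54 kg/s * 15099 kJ/kg * 0.773 = 6302.6 kW

6302.6 kW


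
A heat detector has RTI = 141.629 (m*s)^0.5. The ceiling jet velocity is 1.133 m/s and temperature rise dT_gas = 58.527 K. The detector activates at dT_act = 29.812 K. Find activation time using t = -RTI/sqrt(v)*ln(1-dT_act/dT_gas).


dT_act/dT_gas = 0.50937
ln(1 - 0.50937) = -0.71207
t = -141.629 / sqrt(1.133) * -0.71207 = 94.746 s

94.746 s


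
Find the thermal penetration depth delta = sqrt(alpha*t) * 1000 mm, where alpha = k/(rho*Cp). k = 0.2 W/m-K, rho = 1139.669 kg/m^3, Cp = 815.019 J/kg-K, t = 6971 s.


alpha = 0.2 / (1139.669 * 815.019) = 2.1532e-07 m^2/s
alpha * t = 0.0015010
delta = sqrt(0.0015010) * 1000 = 38.743 mm

38.743 mm


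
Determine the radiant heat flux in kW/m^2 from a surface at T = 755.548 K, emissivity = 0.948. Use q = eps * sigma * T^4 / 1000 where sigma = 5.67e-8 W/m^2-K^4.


T^4 = 3.2587e+11
q = 0.948 * 5.67e-8 * 3.2587e+11 / 1000 = 17.516 kW/m^2

17.516 kW/m^2


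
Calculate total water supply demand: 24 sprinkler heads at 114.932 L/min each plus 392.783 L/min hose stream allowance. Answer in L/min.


Sprinkler demand = 24 * 114.932 = 2758.368 L/min
Total = 2758.368 + 392.783 = 3151.151 L/min

3151.151 L/min


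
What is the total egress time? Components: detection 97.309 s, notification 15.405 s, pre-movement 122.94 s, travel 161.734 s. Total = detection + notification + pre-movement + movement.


Total = 97.309 + 15.405 + 122.94 + 161.734 = 397.388 s

397.388 s


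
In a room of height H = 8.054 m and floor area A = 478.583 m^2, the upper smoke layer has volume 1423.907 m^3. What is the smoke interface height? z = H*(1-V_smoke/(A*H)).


V/(A*H) = 0.36941
1 - 0.36941 = 0.63059
z = 8.054 * 0.63059 = 5.0787 m

5.0787 m


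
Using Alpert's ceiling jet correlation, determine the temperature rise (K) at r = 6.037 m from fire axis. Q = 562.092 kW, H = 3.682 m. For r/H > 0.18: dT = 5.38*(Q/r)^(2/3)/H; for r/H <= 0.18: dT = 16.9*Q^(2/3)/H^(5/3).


r/H = 6.037 / 3.682 = 1.6396
r/H > 0.18, so dT = 5.38*(Q/r)^(2/3)/H
Q/r = 93.108
(Q/r)^(2/3) = 20.543
dT = 5.38 * 20.543 / 3.682 = 30.016 K

30.016 K


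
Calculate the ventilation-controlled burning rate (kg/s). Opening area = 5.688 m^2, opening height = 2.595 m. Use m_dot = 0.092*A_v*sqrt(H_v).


sqrt(H_v) = 1.6109
m_dot = 0.092 * 5.688 * 1.6109 = 0.84298 kg/s

0.84298 kg/s


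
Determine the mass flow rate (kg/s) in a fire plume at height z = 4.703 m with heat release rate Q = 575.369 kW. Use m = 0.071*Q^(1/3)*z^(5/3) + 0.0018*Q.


Q^(1/3) = 8.3173
z^(5/3) = 13.202
First term = 0.071 * 8.3173 * 13.202 = 7.7959
Second term = 0.0018 * 575.369 = 1.0357
m = 8.8315 kg/s

8.8315 kg/s


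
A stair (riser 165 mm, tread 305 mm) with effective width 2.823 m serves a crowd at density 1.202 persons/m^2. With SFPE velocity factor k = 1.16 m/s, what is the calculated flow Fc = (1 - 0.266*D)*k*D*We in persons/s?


1 - 0.266*D = 1 - 0.266*1.202 = 0.68027
Fs = 0.68027 * 1.16 * 1.202 = 0.94851 persons/(s*m)
Fc = 0.94851 * 2.823 = 2.6776 persons/s

2.6776 persons/s


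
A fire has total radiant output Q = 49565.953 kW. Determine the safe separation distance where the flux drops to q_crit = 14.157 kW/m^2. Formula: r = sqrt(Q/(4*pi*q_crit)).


4*pi*q_crit = 177.90
Q/(4*pi*q_crit) = 278.61
r = sqrt(278.61) = 16.692 m

16.692 m


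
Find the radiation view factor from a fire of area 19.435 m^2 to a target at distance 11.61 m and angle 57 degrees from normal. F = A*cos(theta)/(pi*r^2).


cos(57 deg) = 0.54464
pi*r^2 = 423.46
F = 19.435 * 0.54464 / 423.46 = 0.024996

0.024996


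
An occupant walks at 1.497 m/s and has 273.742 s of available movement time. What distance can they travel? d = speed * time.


d = 1.497 * 273.742 = 409.79 m

409.79 m


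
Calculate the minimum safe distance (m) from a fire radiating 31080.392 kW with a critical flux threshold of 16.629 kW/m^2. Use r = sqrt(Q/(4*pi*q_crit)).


4*pi*q_crit = 208.97
Q/(4*pi*q_crit) = 148.73
r = sqrt(148.73) = 12.196 m

12.196 m


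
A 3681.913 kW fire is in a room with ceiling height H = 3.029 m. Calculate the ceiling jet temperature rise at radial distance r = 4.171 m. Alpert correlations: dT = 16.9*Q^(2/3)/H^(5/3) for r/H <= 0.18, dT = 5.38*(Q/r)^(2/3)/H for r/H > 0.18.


r/H = 4.171 / 3.029 = 1.3770
r/H > 0.18, so dT = 5.38*(Q/r)^(2/3)/H
Q/r = 882.74
(Q/r)^(2/3) = 92.021
dT = 5.38 * 92.021 / 3.029 = 163.45 K

163.45 K


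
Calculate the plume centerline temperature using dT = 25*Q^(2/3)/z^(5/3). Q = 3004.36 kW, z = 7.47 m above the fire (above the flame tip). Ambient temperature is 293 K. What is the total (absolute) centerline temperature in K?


Q^(2/3) = 208.21
z^(5/3) = 28.545
dT = 25 * 208.21 / 28.545 = 182.35 K
T = 293 + 182.35 = 475.35 K

475.35 K


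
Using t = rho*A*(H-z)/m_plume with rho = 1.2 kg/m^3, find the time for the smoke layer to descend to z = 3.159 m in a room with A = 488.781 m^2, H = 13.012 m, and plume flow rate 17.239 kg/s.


H - z = 9.853 m
t = 1.2 * 488.781 * 9.853 / 17.239 = 335.24 s

335.24 s


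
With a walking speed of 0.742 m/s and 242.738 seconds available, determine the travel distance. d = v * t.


d = 0.742 * 242.738 = 180.11 m

180.11 m


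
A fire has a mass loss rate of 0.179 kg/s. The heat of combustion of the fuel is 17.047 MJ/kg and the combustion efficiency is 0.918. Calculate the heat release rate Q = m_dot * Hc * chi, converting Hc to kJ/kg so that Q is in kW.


Hc = 17.047 MJ/kg = 17.047 * 1000 kJ/kg = 17047 kJ/kg
Q = 0.179 kg/s * 17047 kJ/kg * 0.918 = 2801.2 kW

2801.2 kW


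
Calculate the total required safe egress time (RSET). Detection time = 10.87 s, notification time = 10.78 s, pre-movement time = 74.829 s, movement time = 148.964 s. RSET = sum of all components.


Total = 10.87 + 10.78 + 74.829 + 148.964 = 245.443 s

245.443 s


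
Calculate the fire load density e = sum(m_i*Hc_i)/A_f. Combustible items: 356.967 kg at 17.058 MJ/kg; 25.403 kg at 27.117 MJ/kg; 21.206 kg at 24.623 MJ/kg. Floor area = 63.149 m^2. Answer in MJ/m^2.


Total energy = 356.967*17.058 + 25.403*27.117 + 21.206*24.623
= 6089.143 + 688.8532 + 522.1553
= 7300.152 MJ
e = 7300.152 / 63.149 = 115.60 MJ/m^2

115.60 MJ/m^2


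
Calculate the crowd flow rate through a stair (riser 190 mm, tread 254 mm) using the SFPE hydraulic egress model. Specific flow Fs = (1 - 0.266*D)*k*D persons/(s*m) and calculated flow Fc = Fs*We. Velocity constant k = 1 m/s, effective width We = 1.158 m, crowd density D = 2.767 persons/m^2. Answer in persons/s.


1 - 0.266*D = 1 - 0.266*2.767 = 0.26398
Fs = 0.26398 * 1 * 2.767 = 0.73043 persons/(s*m)
Fc = 0.73043 * 1.158 = 0.84583 persons/s

0.84583 persons/s


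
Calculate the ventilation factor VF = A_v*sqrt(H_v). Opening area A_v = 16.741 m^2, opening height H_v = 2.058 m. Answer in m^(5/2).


sqrt(H_v) = 1.4346
VF = 16.741 * 1.4346 = 24.016 m^(5/2)

24.016 m^(5/2)


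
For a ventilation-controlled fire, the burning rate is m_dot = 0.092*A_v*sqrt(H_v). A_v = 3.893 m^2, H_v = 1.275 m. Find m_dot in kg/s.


sqrt(H_v) = 1.1292
m_dot = 0.092 * 3.893 * 1.1292 = 0.40442 kg/s

0.40442 kg/s


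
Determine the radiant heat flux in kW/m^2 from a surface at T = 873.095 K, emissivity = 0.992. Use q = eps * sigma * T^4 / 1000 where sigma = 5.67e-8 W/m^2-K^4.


T^4 = 5.8109e+11
q = 0.992 * 5.67e-8 * 5.8109e+11 / 1000 = 32.684 kW/m^2

32.684 kW/m^2


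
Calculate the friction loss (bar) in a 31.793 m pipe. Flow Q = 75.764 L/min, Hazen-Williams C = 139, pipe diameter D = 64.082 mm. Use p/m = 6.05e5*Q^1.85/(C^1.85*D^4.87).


Q^1.85 = 2999.2
C^1.85 = 9216.7
D^4.87 = 6.2922e+08
p/m = 0.00031288 bar/m
p_total = 0.00031288 * 31.793 = 0.0099474 bar

0.0099474 bar


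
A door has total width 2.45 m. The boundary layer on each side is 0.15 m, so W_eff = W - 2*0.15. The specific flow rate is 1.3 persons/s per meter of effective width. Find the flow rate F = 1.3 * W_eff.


W_eff = 2.45 - 0.30 = 2.15 m
F = 1.3 * 2.15 = 2.795 persons/s

2.795 persons/s


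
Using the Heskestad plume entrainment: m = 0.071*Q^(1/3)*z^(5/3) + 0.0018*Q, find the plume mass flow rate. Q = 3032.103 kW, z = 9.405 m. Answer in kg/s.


Q^(1/3) = 14.474
z^(5/3) = 41.905
First term = 0.071 * 14.474 * 41.905 = 43.063
Second term = 0.0018 * 3032.103 = 5.4578
m = 48.521 kg/s

48.521 kg/s


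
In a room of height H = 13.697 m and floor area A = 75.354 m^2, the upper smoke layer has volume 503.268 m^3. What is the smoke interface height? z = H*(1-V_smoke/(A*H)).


V/(A*H) = 0.48760
1 - 0.48760 = 0.51240
z = 13.697 * 0.51240 = 7.0183 m

7.0183 m


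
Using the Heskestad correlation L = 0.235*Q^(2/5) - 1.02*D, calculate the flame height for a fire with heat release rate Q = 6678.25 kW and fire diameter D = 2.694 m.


Q^(2/5) = 33.874
0.235 * Q^(2/5) = 7.9604
1.02 * D = 2.7479
L = 5.2125 m

5.2125 m


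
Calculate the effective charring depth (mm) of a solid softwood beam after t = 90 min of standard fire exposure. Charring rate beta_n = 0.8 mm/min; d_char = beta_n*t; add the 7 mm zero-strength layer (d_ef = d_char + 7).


d_char = 0.8 * 90 = 72 mm
d_ef = 72 + 1.0*7 = 79 mm

79 mm


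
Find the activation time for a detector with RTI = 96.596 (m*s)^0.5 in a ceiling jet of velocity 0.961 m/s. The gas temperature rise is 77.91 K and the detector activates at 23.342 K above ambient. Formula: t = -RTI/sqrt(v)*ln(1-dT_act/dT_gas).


dT_act/dT_gas = 0.29960
ln(1 - 0.29960) = -0.35611
t = -96.596 / sqrt(0.961) * -0.35611 = 35.090 s

35.090 s


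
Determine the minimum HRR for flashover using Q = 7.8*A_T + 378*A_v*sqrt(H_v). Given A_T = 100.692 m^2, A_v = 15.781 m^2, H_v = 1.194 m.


7.8*A_T = 785.40
sqrt(H_v) = 1.0927
378*A_v*sqrt(H_v) = 6518.2
Q = 785.40 + 6518.2 = 7303.6 kW

7303.6 kW


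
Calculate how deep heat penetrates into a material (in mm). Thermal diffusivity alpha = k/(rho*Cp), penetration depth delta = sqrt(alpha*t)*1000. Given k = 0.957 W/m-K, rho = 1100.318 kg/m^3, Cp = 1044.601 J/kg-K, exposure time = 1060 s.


alpha = 0.957 / (1100.318 * 1044.601) = 8.3261e-07 m^2/s
alpha * t = 0.00088257
delta = sqrt(0.00088257) * 1000 = 29.708 mm

29.708 mm


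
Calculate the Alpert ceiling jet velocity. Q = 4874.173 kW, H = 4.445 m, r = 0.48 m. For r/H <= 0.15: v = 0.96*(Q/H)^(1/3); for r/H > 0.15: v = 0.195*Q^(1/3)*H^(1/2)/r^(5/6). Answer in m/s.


r/H = 0.48 / 4.445 = 0.10799
r/H <= 0.15, so v = 0.96*(Q/H)^(1/3)
Q/H = 1096.6
(Q/H)^(1/3) = 10.312
v = 0.96 * 10.312 = 9.8995 m/s

9.8995 m/s


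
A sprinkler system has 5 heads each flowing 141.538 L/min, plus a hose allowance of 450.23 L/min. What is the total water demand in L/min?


Sprinkler demand = 5 * 141.538 = 707.69 L/min
Total = 707.69 + 450.23 = 1157.92 L/min

1157.92 L/min


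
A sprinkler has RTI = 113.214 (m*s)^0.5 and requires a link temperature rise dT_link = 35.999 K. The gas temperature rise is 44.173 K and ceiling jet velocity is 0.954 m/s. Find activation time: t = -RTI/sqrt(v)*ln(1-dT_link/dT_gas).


dT_link/dT_gas = 0.81495
ln(1 - 0.81495) = -1.6872
t = -113.214 / sqrt(0.954) * -1.6872 = 195.56 s

195.56 s


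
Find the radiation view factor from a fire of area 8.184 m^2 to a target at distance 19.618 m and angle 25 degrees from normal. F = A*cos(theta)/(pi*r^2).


cos(25 deg) = 0.90631
pi*r^2 = 1209.1
F = 8.184 * 0.90631 / 1209.1 = 0.0061345

0.0061345


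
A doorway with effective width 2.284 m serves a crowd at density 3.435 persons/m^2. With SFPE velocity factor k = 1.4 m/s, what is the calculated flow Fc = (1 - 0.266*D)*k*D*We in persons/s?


1 - 0.266*D = 1 - 0.266*3.435 = 0.086290
Fs = 0.086290 * 1.4 * 3.435 = 0.41497 persons/(s*m)
Fc = 0.41497 * 2.284 = 0.94779 persons/s

0.94779 persons/s


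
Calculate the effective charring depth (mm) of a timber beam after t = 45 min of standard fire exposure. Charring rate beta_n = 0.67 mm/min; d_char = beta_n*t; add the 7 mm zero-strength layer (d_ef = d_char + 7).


d_char = 0.67 * 45 = 30.15 mm
d_ef = 30.15 + 1.0*7 = 37.15 mm

37.15 mm


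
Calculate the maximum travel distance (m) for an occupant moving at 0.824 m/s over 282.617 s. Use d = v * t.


d = 0.824 * 282.617 = 232.88 m

232.88 m


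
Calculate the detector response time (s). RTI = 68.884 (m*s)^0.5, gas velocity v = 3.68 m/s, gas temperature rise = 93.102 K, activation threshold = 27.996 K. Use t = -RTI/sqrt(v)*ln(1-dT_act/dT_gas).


dT_act/dT_gas = 0.30070
ln(1 - 0.30070) = -0.35768
t = -68.884 / sqrt(3.68) * -0.35768 = 12.844 s

12.844 s


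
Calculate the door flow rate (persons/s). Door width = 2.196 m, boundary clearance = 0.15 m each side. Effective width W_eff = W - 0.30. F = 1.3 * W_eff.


W_eff = 2.196 - 0.30 = 1.896 m
F = 1.3 * 1.896 = 2.4648 persons/s

2.4648 persons/s


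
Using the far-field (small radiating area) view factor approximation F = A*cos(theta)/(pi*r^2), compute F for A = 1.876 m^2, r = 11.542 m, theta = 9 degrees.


cos(9 deg) = 0.98769
pi*r^2 = 418.52
F = 1.876 * 0.98769 / 418.52 = 0.0044273

0.0044273


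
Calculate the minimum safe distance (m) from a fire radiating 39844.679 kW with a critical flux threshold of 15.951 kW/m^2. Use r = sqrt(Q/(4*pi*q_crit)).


4*pi*q_crit = 200.45
Q/(4*pi*q_crit) = 198.78
r = sqrt(198.78) = 14.099 m

14.099 m


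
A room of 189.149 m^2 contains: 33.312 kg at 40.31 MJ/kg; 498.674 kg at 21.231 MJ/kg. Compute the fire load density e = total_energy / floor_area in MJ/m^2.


Total energy = 33.312*40.31 + 498.674*21.231
= 1342.807 + 10587.35
= 11930.15 MJ
e = 11930.15 / 189.149 = 63.073 MJ/m^2

63.073 MJ/m^2


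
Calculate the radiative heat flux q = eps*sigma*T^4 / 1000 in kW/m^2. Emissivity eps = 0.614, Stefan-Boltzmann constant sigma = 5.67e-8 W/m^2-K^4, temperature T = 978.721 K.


T^4 = 9.1756e+11
q = 0.614 * 5.67e-8 * 9.1756e+11 / 1000 = 31.944 kW/m^2

31.944 kW/m^2


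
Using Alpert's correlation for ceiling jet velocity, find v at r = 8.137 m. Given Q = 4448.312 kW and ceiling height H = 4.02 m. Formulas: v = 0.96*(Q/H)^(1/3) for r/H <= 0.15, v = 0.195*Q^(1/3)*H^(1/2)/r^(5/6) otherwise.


r/H = 8.137 / 4.02 = 2.0241
r/H > 0.15, so v = 0.195*Q^(1/3)*H^(1/2)/r^(5/6)
Q^(1/3) = 16.446
H^(1/2) = 2.0050
r^(5/6) = 5.7375
v = 0.195 * 16.446 * 2.0050 / 5.7375 = 1.1207 m/s

1.1207 m/s


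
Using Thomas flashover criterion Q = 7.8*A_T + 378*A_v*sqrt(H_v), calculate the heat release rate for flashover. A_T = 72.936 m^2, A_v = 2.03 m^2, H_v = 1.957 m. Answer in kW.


7.8*A_T = 568.90
sqrt(H_v) = 1.3989
378*A_v*sqrt(H_v) = 1073.5
Q = 568.90 + 1073.5 = 1642.4 kW

1642.4 kW


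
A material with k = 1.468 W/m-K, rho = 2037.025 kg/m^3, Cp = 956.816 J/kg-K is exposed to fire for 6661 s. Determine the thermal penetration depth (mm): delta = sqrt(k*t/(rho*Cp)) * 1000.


alpha = 1.468 / (2037.025 * 956.816) = 7.5318e-07 m^2/s
alpha * t = 0.0050170
delta = sqrt(0.0050170) * 1000 = 70.831 mm

70.831 mm


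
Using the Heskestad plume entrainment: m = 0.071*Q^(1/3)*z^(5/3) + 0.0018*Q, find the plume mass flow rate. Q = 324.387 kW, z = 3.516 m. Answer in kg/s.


Q^(1/3) = 6.8710
z^(5/3) = 8.1298
First term = 0.071 * 6.8710 * 8.1298 = 3.9661
Second term = 0.0018 * 324.387 = 0.58390
m = 4.5500 kg/s

4.5500 kg/s


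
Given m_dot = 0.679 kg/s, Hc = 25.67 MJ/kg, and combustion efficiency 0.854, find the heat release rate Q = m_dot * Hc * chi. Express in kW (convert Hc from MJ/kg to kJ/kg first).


Hc = 25.67 MJ/kg = 25.67 * 1000 kJ/kg = 25670 kJ/kg
Q = 0.679 kg/s * 25670 kJ/kg * 0.854 = 14885 kW

14885 kW


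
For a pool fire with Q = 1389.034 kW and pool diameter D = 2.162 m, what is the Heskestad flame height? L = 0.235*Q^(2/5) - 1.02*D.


Q^(2/5) = 18.075
0.235 * Q^(2/5) = 4.2477
1.02 * D = 2.2052
L = 2.0425 m

2.0425 m


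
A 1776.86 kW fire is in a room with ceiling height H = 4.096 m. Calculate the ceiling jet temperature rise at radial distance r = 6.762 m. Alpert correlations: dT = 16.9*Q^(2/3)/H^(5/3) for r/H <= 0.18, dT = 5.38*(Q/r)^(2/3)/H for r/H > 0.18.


r/H = 6.762 / 4.096 = 1.6509
r/H > 0.18, so dT = 5.38*(Q/r)^(2/3)/H
Q/r = 262.77
(Q/r)^(2/3) = 41.025
dT = 5.38 * 41.025 / 4.096 = 53.886 K

53.886 K


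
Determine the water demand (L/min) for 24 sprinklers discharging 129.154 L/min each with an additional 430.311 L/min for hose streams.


Sprinkler demand = 24 * 129.154 = 3099.696 L/min
Total = 3099.696 + 430.311 = 3530.007 L/min

3530.007 L/min


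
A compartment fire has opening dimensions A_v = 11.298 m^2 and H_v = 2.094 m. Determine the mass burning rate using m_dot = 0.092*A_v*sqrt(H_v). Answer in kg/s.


sqrt(H_v) = 1.4471
m_dot = 0.092 * 11.298 * 1.4471 = 1.5041 kg/s

1.5041 kg/s


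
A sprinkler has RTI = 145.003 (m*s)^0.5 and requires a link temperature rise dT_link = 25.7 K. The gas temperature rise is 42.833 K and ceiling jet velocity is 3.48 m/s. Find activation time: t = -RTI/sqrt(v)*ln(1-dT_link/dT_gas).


dT_link/dT_gas = 0.60000
ln(1 - 0.60000) = -0.91630
t = -145.003 / sqrt(3.48) * -0.91630 = 71.224 s

71.224 s


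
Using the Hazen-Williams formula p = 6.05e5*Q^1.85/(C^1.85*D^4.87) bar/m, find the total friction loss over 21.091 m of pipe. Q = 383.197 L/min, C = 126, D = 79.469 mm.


Q^1.85 = 60163
C^1.85 = 7685.7
D^4.87 = 1.7946e+09
p/m = 0.0026390 bar/m
p_total = 0.0026390 * 21.091 = 0.055659 bar

0.055659 bar


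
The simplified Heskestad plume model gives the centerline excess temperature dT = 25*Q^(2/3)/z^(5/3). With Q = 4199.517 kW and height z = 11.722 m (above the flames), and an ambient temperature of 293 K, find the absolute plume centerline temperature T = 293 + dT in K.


Q^(2/3) = 260.30
z^(5/3) = 60.488
dT = 25 * 260.30 / 60.488 = 107.58 K
T = 293 + 107.58 = 400.58 K

400.58 K


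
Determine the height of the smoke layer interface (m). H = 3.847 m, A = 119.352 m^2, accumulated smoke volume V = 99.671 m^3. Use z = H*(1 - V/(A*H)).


V/(A*H) = 0.21708
1 - 0.21708 = 0.78292
z = 3.847 * 0.78292 = 3.0119 m

3.0119 m


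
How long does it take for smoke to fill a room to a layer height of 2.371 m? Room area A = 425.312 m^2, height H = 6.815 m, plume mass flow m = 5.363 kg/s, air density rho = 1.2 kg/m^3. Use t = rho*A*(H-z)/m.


H - z = 4.444 m
t = 1.2 * 425.312 * 4.444 / 5.363 = 422.92 s

422.92 s


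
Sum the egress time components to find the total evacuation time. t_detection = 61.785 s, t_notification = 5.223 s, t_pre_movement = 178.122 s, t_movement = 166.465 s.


Total = 61.785 + 5.223 + 178.122 + 166.465 = 411.595 s

411.595 s


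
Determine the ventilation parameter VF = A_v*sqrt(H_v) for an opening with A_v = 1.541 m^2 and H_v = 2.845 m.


sqrt(H_v) = 1.6867
VF = 1.541 * 1.6867 = 2.5992 m^(5/2)

2.5992 m^(5/2)


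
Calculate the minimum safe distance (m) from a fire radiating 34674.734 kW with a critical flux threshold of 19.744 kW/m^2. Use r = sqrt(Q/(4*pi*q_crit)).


4*pi*q_crit = 248.11
Q/(4*pi*q_crit) = 139.76
r = sqrt(139.76) = 11.822 m

11.822 m


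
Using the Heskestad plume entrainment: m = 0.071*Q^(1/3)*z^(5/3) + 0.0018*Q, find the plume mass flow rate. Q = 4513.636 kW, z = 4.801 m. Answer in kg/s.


Q^(1/3) = 16.526
z^(5/3) = 13.663
First term = 0.071 * 16.526 * 13.663 = 16.032
Second term = 0.0018 * 4513.636 = 8.1245
m = 24.157 kg/s

24.157 kg/s


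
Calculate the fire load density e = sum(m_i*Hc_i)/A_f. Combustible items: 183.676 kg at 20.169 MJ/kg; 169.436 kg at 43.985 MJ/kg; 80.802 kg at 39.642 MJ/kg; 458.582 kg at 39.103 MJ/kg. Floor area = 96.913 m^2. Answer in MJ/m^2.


Total energy = 183.676*20.169 + 169.436*43.985 + 80.802*39.642 + 458.582*39.103
= 3704.561 + 7452.642 + 3203.153 + 17931.93
= 32292.29 MJ
e = 32292.29 / 96.913 = 333.21 MJ/m^2

333.21 MJ/m^2


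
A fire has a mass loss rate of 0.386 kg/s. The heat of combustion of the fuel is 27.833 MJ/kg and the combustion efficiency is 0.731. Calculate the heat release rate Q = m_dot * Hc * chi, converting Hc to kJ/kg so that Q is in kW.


Hc = 27.833 MJ/kg = 27.833 * 1000 kJ/kg = 27833 kJ/kg
Q = 0.386 kg/s * 27833 kJ/kg * 0.731 = 7853.5 kW

7853.5 kW


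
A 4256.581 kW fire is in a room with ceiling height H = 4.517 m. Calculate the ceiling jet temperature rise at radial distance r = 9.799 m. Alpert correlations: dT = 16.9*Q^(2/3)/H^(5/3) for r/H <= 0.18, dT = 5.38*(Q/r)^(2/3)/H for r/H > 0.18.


r/H = 9.799 / 4.517 = 2.1694
r/H > 0.18, so dT = 5.38*(Q/r)^(2/3)/H
Q/r = 434.39
(Q/r)^(2/3) = 57.357
dT = 5.38 * 57.357 / 4.517 = 68.315 K

68.315 K


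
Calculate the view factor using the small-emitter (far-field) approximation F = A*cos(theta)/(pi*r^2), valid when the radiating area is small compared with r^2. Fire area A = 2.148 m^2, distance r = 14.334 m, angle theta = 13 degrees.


cos(13 deg) = 0.97437
pi*r^2 = 645.48
F = 2.148 * 0.97437 / 645.48 = 0.0032425

0.0032425


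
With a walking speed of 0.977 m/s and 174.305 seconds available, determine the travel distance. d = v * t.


d = 0.977 * 174.305 = 170.30 m

170.30 m


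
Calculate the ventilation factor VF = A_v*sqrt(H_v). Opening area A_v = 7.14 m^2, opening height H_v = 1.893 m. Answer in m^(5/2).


sqrt(H_v) = 1.3759
VF = 7.14 * 1.3759 = 9.8237 m^(5/2)

9.8237 m^(5/2)


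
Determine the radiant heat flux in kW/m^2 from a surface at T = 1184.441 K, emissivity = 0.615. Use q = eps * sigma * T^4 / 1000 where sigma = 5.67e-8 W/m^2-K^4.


T^4 = 1.9681e+12
q = 0.615 * 5.67e-8 * 1.9681e+12 / 1000 = 68.630 kW/m^2

68.630 kW/m^2


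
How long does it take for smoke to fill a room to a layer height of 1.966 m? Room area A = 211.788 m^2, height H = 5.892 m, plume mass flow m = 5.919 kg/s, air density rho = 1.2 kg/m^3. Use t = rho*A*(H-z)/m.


H - z = 3.926 m
t = 1.2 * 211.788 * 3.926 / 5.919 = 168.57 s

168.57 s


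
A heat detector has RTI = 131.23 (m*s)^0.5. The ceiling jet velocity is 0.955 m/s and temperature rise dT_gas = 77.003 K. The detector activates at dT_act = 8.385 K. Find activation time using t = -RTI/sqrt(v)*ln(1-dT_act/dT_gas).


dT_act/dT_gas = 0.10889
ln(1 - 0.10889) = -0.11529
t = -131.23 / sqrt(0.955) * -0.11529 = 15.482 s

15.482 s


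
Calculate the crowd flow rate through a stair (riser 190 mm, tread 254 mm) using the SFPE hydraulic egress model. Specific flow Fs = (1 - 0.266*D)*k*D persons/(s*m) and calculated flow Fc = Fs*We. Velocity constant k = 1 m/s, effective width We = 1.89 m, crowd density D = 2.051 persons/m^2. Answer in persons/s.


1 - 0.266*D = 1 - 0.266*2.051 = 0.45443
Fs = 0.45443 * 1 * 2.051 = 0.93204 persons/(s*m)
Fc = 0.93204 * 1.89 = 1.7616 persons/s

1.7616 persons/s


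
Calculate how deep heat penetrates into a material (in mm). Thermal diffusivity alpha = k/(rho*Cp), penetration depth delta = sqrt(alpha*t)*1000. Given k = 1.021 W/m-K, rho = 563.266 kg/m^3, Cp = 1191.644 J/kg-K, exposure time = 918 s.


alpha = 1.021 / (563.266 * 1191.644) = 1.5211e-06 m^2/s
alpha * t = 0.0013964
delta = sqrt(0.0013964) * 1000 = 37.368 mm

37.368 mm


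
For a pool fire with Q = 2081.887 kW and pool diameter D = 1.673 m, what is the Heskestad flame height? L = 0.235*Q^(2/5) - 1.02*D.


Q^(2/5) = 21.251
0.235 * Q^(2/5) = 4.9940
1.02 * D = 1.7065
L = 3.2876 m

3.2876 m


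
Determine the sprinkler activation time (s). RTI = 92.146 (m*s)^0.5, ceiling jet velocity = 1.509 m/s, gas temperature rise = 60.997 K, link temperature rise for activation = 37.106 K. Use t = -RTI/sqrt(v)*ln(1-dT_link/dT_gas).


dT_link/dT_gas = 0.60832
ln(1 - 0.60832) = -0.93732
t = -92.146 / sqrt(1.509) * -0.93732 = 70.311 s

70.311 s


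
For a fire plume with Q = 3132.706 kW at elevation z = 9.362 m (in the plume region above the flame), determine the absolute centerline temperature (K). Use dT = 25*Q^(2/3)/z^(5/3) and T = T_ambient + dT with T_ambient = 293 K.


Q^(2/3) = 214.10
z^(5/3) = 41.586
dT = 25 * 214.10 / 41.586 = 128.71 K
T = 293 + 128.71 = 421.71 K

421.71 K


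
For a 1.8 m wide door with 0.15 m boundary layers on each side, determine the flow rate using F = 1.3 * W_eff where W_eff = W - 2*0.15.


W_eff = 1.8 - 0.30 = 1.5 m
F = 1.3 * 1.5 = 1.95 persons/s

1.95 persons/s


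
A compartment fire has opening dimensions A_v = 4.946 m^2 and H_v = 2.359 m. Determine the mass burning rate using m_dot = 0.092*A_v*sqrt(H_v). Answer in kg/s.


sqrt(H_v) = 1.5359
m_dot = 0.092 * 4.946 * 1.5359 = 0.69889 kg/s

0.69889 kg/s


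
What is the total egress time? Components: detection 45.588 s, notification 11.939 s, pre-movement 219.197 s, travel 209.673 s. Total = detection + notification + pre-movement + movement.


Total = 45.588 + 11.939 + 219.197 + 209.673 = 486.397 s

486.397 s


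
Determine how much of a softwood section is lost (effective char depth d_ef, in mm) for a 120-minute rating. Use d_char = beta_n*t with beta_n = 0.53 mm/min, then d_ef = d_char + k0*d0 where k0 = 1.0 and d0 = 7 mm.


d_char = 0.53 * 120 = 63.6 mm
d_ef = 63.6 + 1.0*7 = 70.6 mm

70.6 mm


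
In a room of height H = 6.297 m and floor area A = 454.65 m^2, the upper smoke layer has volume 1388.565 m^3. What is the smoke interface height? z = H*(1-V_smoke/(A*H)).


V/(A*H) = 0.48502
1 - 0.48502 = 0.51498
z = 6.297 * 0.51498 = 3.2429 m

3.2429 m


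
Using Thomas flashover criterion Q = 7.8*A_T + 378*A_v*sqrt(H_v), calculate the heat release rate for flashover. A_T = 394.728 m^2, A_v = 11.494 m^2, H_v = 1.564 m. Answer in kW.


7.8*A_T = 3078.9
sqrt(H_v) = 1.2506
378*A_v*sqrt(H_v) = 5433.5
Q = 3078.9 + 5433.5 = 8512.4 kW

8512.4 kW


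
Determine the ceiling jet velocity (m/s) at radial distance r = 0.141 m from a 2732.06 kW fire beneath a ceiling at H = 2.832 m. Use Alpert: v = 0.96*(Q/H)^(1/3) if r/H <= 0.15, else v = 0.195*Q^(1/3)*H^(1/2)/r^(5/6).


r/H = 0.141 / 2.832 = 0.049788
r/H <= 0.15, so v = 0.96*(Q/H)^(1/3)
Q/H = 964.71
(Q/H)^(1/3) = 9.8810
v = 0.96 * 9.8810 = 9.4857 m/s

9.4857 m/s


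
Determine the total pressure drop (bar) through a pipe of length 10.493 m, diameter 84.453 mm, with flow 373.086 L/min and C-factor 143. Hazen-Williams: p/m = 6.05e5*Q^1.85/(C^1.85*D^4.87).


Q^1.85 = 57259
C^1.85 = 9713.4
D^4.87 = 2.4133e+09
p/m = 0.0014778 bar/m
p_total = 0.0014778 * 10.493 = 0.015507 bar

0.015507 bar


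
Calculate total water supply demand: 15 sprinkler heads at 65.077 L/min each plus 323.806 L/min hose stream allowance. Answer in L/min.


Sprinkler demand = 15 * 65.077 = 976.155 L/min
Total = 976.155 + 323.806 = 1299.961 L/min

1299.961 L/min


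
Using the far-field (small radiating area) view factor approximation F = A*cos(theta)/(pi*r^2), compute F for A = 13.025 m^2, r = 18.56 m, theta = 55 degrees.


cos(55 deg) = 0.57358
pi*r^2 = 1082.2
F = 13.025 * 0.57358 / 1082.2 = 0.0069034

0.0069034


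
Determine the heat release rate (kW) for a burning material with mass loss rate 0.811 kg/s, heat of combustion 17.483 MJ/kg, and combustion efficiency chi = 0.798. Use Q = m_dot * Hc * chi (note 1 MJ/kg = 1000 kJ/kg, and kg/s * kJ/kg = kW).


Hc = 17.483 MJ/kg = 17.483 * 1000 kJ/kg = 17483 kJ/kg
Q = 0.811 kg/s * 17483 kJ/kg * 0.798 = 11315 kW

11315 kW


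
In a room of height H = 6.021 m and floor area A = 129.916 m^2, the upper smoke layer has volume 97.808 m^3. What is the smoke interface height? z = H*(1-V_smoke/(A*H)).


V/(A*H) = 0.12504
1 - 0.12504 = 0.87496
z = 6.021 * 0.87496 = 5.2681 m

5.2681 m


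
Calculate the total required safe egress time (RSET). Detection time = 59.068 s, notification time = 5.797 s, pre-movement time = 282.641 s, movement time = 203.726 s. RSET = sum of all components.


Total = 59.068 + 5.797 + 282.641 + 203.726 = 551.232 s

551.232 s


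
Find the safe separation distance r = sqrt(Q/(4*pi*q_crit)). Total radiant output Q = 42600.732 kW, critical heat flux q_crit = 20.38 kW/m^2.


4*pi*q_crit = 256.10
Q/(4*pi*q_crit) = 166.34
r = sqrt(166.34) = 12.897 m

12.897 m
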